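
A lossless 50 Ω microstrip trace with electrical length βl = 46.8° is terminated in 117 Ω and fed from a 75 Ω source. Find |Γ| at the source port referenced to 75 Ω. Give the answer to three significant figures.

|Γ| ≈ 0.456

tan(βl) = 1.06
Z_in = Z_0·(Z_L + jZ_0·tanβl)/(Z_0 + jZ_L·tanβl) = 34.6 − j33.1 Ω
Γ_s = (Z_in − Z_s)/(Z_in + Z_s) = (-40.4 − j33.1)/(110 − j33.1), |Γ_s| = 0.456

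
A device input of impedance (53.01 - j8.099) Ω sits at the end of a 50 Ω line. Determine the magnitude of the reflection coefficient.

|Γ| ≈ 0.0836

Γ = (Z_L − Z_0)/(Z_L + Z_0) = (3.01 − j8.099)/(103 − j8.099)
|Γ| = 8.64/103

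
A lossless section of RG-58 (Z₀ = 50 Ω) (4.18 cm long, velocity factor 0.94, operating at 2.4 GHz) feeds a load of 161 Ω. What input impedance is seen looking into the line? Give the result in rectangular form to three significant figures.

λ = v/f = 0.94·c / 2.4 GHz = 0.117 m
βl = 2π·l/λ = 2π × 0.356 = 128°
tan(βl) = tan(128°) = -1.28
Z_in = Z_0·(Z_L + jZ_0·tanβl)/(Z_0 + jZ_L·tanβl)
     = 50·(161 − j63.8)/(50 − j206)

Z_in ≈ 23.7 + j33.4 Ω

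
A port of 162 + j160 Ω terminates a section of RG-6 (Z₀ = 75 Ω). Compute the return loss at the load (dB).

Γ = (87 + j160)/(237 + j160), |Γ| = 0.637
RL = −20·log₁₀|Γ| = −20·log₁₀(0.637)

RL ≈ 3.92 dB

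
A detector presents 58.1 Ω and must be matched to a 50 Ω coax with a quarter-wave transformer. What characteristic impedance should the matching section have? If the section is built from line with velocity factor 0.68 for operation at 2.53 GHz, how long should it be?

Z_qwt = √(Z_0·R_L) = √(50 × 58.1) = √2905
λ = 0.68·c/f = 0.0806 m, so l = λ/4 = 0.0202 m

Z_qwt ≈ 53.9 Ω; length ≈ 2.02 cm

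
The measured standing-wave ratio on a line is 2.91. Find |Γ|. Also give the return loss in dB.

|Γ| ≈ 0.488; return loss ≈ 6.22 dB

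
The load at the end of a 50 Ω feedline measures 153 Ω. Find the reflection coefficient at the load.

Γ = 0.507

Γ = (Z_L − Z_0)/(Z_L + Z_0) = (153 − 50)/(153 + 50) = 103/203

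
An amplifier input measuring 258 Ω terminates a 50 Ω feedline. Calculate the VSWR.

VSWR ≈ 5.16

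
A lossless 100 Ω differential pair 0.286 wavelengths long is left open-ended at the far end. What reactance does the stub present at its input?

X_in ≈ 23 Ω (inductive)

βl = 2π × 0.286 = 103°
tan(βl) = -4.35
For an open-ended stub, Z_in = −jZ_0·cot(βl) = −jZ_0/tan(βl)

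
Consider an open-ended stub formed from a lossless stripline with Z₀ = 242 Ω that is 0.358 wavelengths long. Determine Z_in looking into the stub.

βl = 2π × 0.358 = 129°
tan(βl) = -1.24
For an open-ended stub, Z_in = −jZ_0·cot(βl) = −jZ_0/tan(βl)

Z_in ≈ +j195 Ω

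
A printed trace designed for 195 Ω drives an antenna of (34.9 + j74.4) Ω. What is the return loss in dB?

Γ = (-160.1 + j74.4)/(229.9 + j74.4), |Γ| = 0.731
RL = −20·log₁₀|Γ| = −20·log₁₀(0.731)

RL ≈ 2.73 dB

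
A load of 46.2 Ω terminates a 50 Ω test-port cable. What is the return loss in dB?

RL ≈ 28.1 dB

Γ = (46.2 − 50)/(46.2 + 50) = -0.0395
RL = −20·log₁₀|Γ| = −20·log₁₀(0.0395)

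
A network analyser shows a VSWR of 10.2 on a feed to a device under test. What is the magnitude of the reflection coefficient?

|Γ| = (S − 1)/(S + 1) = (10.2 − 1)/(10.2 + 1) = 9.2/11.2

|Γ| ≈ 0.821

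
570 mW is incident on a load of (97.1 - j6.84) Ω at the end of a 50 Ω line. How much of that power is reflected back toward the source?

P_reflected ≈ 59.5 mW

|Γ| = |(47.1 − j6.84)/(147.1 − j6.84)| = 0.323
|Γ|² = 0.104
P_refl = |Γ|²·P_inc = 59.5 mW, P_del = (1 − |Γ|²)·P_inc = 510 mW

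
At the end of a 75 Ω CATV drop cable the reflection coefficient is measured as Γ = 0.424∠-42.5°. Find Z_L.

Z_L ≈ 111 − j77.5 Ω

Z_L = Z_0·(1 + Γ)/(1 − Γ) = 75·(1.31 − j0.286)/(0.687 + j0.286)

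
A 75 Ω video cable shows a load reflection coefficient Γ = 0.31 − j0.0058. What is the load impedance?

Z_L = Z_0·(1 + Γ)/(1 − Γ) = 75·(1.31 − j0.0058)/(0.69 + j0.0058)

Z_L ≈ 142 − j1.83 Ω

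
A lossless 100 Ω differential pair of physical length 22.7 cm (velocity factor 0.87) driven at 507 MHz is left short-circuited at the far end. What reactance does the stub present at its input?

X_in ≈ -38.9 Ω (capacitive)

λ = v/f = 0.87·c / 507 MHz = 0.515 m
βl = 2π·l/λ = 2π × 0.441 = 159°
tan(βl) = -0.389
For a short-circuited stub, Z_in = jZ_0·tan(βl)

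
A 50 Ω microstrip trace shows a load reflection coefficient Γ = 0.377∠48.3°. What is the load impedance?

Z_L ≈ 67 + j43.9 Ω

Z_L = Z_0·(1 + Γ)/(1 − Γ) = 50·(1.25 + j0.281)/(0.749 − j0.281)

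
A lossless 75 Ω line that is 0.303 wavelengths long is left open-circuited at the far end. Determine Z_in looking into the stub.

βl = 2π × 0.303 = 109°
tan(βl) = -2.89
For an open-circuited stub, Z_in = −jZ_0·cot(βl) = −jZ_0/tan(βl)

Z_in ≈ +j25.9 Ω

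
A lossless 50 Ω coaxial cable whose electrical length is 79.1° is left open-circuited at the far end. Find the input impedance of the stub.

Z_in ≈ −j9.63 Ω

tan(βl) = 5.19
For an open-circuited stub, Z_in = −jZ_0·cot(βl) = −jZ_0/tan(βl)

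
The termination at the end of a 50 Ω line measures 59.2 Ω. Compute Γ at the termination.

Γ = (Z_L − Z_0)/(Z_L + Z_0) = (59.2 − 50)/(59.2 + 50) = 9.2/109.2

Γ = 0.0842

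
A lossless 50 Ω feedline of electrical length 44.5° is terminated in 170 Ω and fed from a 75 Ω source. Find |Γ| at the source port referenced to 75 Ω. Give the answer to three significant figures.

tan(βl) = 0.983
Z_in = Z_0·(Z_L + jZ_0·tanβl)/(Z_0 + jZ_L·tanβl) = 27.5 − j42.7 Ω
Γ_s = (Z_in − Z_s)/(Z_in + Z_s) = (-47.5 − j42.7)/(102 − j42.7), |Γ_s| = 0.575

|Γ| ≈ 0.575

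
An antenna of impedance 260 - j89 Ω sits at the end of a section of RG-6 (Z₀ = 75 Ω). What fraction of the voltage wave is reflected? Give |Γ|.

|Γ| ≈ 0.592

Γ = (Z_L − Z_0)/(Z_L + Z_0) = (185 − j89)/(335 − j89)
|Γ| = 205/347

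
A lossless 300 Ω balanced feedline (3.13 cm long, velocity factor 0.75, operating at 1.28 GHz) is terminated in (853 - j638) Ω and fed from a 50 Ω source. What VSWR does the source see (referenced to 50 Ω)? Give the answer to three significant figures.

λ = v/f = 0.75·c / 1.28 GHz = 0.176 m
βl = 2π·l/λ = 2π × 0.178 = 64.1°
tan(βl) = 2.06
Z_in = Z_0·(Z_L + jZ_0·tanβl)/(Z_0 + jZ_L·tanβl) = 70.7 − j80.7 Ω
Γ_s = (Z_in − Z_s)/(Z_in + Z_s) = (20.7 − j80.7)/(121 − j80.7), |Γ_s| = 0.574
VSWR = (1 + |Γ_s|)/(1 − |Γ_s|)

VSWR ≈ 3.69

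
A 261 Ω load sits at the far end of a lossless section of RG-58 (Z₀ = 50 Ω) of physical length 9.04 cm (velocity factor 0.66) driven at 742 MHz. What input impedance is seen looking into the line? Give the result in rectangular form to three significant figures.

λ = v/f = 0.66·c / 742 MHz = 0.267 m
βl = 2π·l/λ = 2π × 0.339 = 122°
tan(βl) = tan(122°) = -1.6
Z_in = Z_0·(Z_L + jZ_0·tanβl)/(Z_0 + jZ_L·tanβl)
     = 50·(261 − j80.1)/(50 − j418)

Z_in ≈ 13.1 + j29.6 Ω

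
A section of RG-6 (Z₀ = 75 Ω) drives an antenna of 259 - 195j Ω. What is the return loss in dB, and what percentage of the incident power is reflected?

Γ = (184 − j195)/(334 − j195), |Γ| = 0.693
RL = −20·log₁₀(0.693) = 3.18 dB
P_refl/P_inc = |Γ|² = 0.481

RL ≈ 3.18 dB; 48.1% of incident power reflected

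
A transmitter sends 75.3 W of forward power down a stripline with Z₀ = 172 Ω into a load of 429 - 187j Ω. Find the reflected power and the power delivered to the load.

P_reflected ≈ 19.2 W; P_delivered ≈ 56.1 W

|Γ| = |(257 − j187)/(601 − j187)| = 0.505
|Γ|² = 0.255
P_refl = |Γ|²·P_inc = 19.2 W, P_del = (1 − |Γ|²)·P_inc = 56.1 W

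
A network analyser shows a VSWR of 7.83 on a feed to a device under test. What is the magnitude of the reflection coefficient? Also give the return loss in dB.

|Γ| = (S − 1)/(S + 1) = (7.83 − 1)/(7.83 + 1) = 6.83/8.83
RL = −20·log₁₀|Γ| = −20·log₁₀(0.773)

|Γ| ≈ 0.773; return loss ≈ 2.23 dB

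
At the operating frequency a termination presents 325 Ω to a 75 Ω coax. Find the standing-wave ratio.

Γ = (325 − 75)/(325 + 75) = 0.625
VSWR = (1 + 0.625)/(1 − 0.625)

VSWR ≈ 4.33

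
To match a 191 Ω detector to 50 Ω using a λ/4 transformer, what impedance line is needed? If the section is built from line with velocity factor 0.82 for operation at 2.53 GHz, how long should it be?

Z_qwt ≈ 97.7 Ω; length ≈ 2.43 cm

Z_qwt = √(Z_0·R_L) = √(50 × 191) = √9550
λ = 0.82·c/f = 0.0972 m, so l = λ/4 = 0.0243 m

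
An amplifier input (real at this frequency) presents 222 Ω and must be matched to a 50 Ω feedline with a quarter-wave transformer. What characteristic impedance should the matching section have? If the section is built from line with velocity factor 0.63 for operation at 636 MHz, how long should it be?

Z_qwt = √(Z_0·R_L) = √(50 × 222) = √11100
λ = 0.63·c/f = 0.297 m, so l = λ/4 = 0.0743 m

Z_qwt ≈ 105 Ω; length ≈ 7.43 cm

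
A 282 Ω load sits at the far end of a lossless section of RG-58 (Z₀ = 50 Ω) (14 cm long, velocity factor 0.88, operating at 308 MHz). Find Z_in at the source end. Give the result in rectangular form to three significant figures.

λ = v/f = 0.88·c / 308 MHz = 0.857 m
βl = 2π·l/λ = 2π × 0.163 = 58.8°
tan(βl) = tan(58.8°) = 1.65
Z_in = Z_0·(Z_L + jZ_0·tanβl)/(Z_0 + jZ_L·tanβl)
     = 50·(282 + j82.6)/(50 + j466)

Z_in ≈ 12 − j29 Ω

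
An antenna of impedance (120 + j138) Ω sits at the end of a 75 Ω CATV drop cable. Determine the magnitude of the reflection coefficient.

|Γ| ≈ 0.608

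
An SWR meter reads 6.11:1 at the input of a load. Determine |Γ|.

|Γ| ≈ 0.719

|Γ| = (S − 1)/(S + 1) = (6.11 − 1)/(6.11 + 1) = 5.11/7.11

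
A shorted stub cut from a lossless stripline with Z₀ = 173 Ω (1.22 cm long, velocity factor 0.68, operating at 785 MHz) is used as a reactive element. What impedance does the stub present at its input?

Z_in ≈ +j52.6 Ω

λ = v/f = 0.68·c / 785 MHz = 0.26 m
βl = 2π·l/λ = 2π × 0.0469 = 16.9°
tan(βl) = 0.304
For a shorted stub, Z_in = jZ_0·tan(βl)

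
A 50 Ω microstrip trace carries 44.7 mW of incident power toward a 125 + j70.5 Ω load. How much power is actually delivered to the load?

|Γ| = |(75 + j70.5)/(175 + j70.5)| = 0.546
|Γ|² = 0.298
P_refl = |Γ|²·P_inc = 13.3 mW, P_del = (1 − |Γ|²)·P_inc = 31.4 mW

P_delivered ≈ 31.4 mW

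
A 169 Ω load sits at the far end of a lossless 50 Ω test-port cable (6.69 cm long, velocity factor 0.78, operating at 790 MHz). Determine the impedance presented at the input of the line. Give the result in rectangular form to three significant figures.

λ = v/f = 0.78·c / 790 MHz = 0.296 m
βl = 2π·l/λ = 2π × 0.226 = 81.3°
tan(βl) = tan(81.3°) = 6.54
Z_in = Z_0·(Z_L + jZ_0·tanβl)/(Z_0 + jZ_L·tanβl)
     = 50·(169 + j327)/(50 + j1110)

Z_in ≈ 15.1 − j6.96 Ω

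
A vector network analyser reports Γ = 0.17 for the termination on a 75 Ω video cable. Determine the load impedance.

Z_L = Z_0·(1 + Γ)/(1 − Γ) = 75·(1.17)/(0.83)

Z_L ≈ 106 Ω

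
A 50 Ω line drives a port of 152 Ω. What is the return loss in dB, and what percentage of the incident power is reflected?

Γ = (152 − 50)/(152 + 50) = 0.505
RL = −20·log₁₀(0.505) = 5.94 dB
P_refl/P_inc = |Γ|² = 0.255

RL ≈ 5.94 dB; 25.5% of incident power reflected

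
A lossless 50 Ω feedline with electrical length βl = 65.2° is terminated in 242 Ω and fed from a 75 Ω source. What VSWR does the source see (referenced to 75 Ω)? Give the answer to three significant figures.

tan(βl) = 2.16
Z_in = Z_0·(Z_L + jZ_0·tanβl)/(Z_0 + jZ_L·tanβl) = 12.4 − j21.9 Ω
Γ_s = (Z_in − Z_s)/(Z_in + Z_s) = (-62.6 − j21.9)/(87.4 − j21.9), |Γ_s| = 0.736
VSWR = (1 + |Γ_s|)/(1 − |Γ_s|)

VSWR ≈ 6.57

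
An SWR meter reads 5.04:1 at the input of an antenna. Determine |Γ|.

|Γ| = (S − 1)/(S + 1) = (5.04 − 1)/(5.04 + 1) = 4.04/6.04

|Γ| ≈ 0.669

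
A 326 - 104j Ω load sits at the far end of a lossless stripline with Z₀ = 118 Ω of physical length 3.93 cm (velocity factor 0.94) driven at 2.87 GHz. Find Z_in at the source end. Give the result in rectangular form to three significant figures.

Z_in ≈ 120 + j141 Ω

λ = v/f = 0.94·c / 2.87 GHz = 0.0983 m
βl = 2π·l/λ = 2π × 0.4 = 144°
tan(βl) = tan(144°) = -0.727
Z_in = Z_0·(Z_L + jZ_0·tanβl)/(Z_0 + jZ_L·tanβl)
     = 118·(326 − j190)/(42.4 − j237)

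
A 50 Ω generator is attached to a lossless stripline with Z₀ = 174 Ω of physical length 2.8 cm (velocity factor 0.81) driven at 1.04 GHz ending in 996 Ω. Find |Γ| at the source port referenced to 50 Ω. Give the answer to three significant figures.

|Γ| ≈ 0.841

λ = v/f = 0.81·c / 1.04 GHz = 0.234 m
βl = 2π·l/λ = 2π × 0.12 = 43.1°
tan(βl) = 0.937
Z_in = Z_0·(Z_L + jZ_0·tanβl)/(Z_0 + jZ_L·tanβl) = 62.8 − j174 Ω
Γ_s = (Z_in − Z_s)/(Z_in + Z_s) = (12.8 − j174)/(113 − j174), |Γ_s| = 0.841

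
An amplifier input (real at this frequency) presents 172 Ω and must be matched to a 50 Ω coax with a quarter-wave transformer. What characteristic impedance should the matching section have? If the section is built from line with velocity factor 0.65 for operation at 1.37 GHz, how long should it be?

Z_qwt ≈ 92.7 Ω; length ≈ 3.56 cm

Z_qwt = √(Z_0·R_L) = √(50 × 172) = √8600
λ = 0.65·c/f = 0.142 m, so l = λ/4 = 0.0356 m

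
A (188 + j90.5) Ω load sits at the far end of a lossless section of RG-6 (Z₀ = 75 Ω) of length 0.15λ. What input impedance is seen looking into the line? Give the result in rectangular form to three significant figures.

Z_in ≈ 44.1 − j62.9 Ω

βl = 2π × 0.15 = 54°
tan(βl) = tan(54°) = 1.38
Z_in = Z_0·(Z_L + jZ_0·tanβl)/(Z_0 + jZ_L·tanβl)
     = 75·(188 + j194)/(-49.6 + j259)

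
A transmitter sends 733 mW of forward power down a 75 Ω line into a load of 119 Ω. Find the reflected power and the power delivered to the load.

Γ = (119 − 75)/(119 + 75) = 0.227
|Γ|² = 0.0514
P_refl = |Γ|²·P_inc = 37.7 mW, P_del = (1 − |Γ|²)·P_inc = 695 mW

P_reflected ≈ 37.7 mW; P_delivered ≈ 695 mW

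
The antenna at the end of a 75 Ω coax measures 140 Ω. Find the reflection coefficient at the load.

Γ = 0.302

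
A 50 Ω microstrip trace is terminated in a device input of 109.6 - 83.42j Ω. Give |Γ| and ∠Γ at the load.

Γ ≈ 0.569 ∠ -26.9°

Γ = (Z_L − Z_0)/(Z_L + Z_0) = (59.6 − j83.42)/(159.6 − j83.42)
|Γ| = 103/180 = 0.569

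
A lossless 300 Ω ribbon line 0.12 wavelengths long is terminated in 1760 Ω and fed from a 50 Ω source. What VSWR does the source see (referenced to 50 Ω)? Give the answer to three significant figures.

VSWR ≈ 19.6

βl = 2π × 0.12 = 43.2°
tan(βl) = 0.939
Z_in = Z_0·(Z_L + jZ_0·tanβl)/(Z_0 + jZ_L·tanβl) = 106 − j300 Ω
Γ_s = (Z_in − Z_s)/(Z_in + Z_s) = (55.6 − j300)/(156 − j300), |Γ_s| = 0.903
VSWR = (1 + |Γ_s|)/(1 − |Γ_s|)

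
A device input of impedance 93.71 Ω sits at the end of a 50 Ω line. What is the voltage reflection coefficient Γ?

Γ = (Z_L − Z_0)/(Z_L + Z_0) = (93.71 − 50)/(93.71 + 50) = 43.71/143.7

Γ = 0.304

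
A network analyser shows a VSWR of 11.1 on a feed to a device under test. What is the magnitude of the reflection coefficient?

|Γ| ≈ 0.835

|Γ| = (S − 1)/(S + 1) = (11.1 − 1)/(11.1 + 1) = 10.1/12.1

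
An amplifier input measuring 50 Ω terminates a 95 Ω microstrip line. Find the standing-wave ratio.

VSWR ≈ 1.9

Γ = (50 − 95)/(50 + 95) = -0.31
VSWR = (1 + 0.31)/(1 − 0.31)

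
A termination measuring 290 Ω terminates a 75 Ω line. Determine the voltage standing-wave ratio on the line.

VSWR ≈ 3.87

Γ = (290 − 75)/(290 + 75) = 0.589
VSWR = (1 + 0.589)/(1 − 0.589)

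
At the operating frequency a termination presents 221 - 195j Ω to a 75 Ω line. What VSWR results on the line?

Γ = (Z_L − Z_0)/(Z_L + Z_0) = (146 − j195)/(296 − j195)
|Γ| = 244/354 = 0.687
VSWR = (1 + |Γ|)/(1 − |Γ|) = 1.69/0.313

VSWR ≈ 5.39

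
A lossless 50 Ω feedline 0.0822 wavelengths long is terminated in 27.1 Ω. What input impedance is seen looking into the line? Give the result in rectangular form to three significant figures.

Z_in ≈ 32.7 + j18.3 Ω

βl = 2π × 0.0822 = 29.6°
tan(βl) = tan(29.6°) = 0.568
Z_in = Z_0·(Z_L + jZ_0·tanβl)/(Z_0 + jZ_L·tanβl)
     = 50·(27.1 + j28.4)/(50 + j15.4)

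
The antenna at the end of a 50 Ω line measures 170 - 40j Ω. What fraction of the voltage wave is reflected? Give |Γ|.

Γ = (Z_L − Z_0)/(Z_L + Z_0) = (120 − j40)/(220 − j40)
|Γ| = 126/224

|Γ| ≈ 0.566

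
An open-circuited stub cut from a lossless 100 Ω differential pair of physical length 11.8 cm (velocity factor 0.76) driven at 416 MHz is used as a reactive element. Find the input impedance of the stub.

Z_in ≈ −j22.2 Ω

λ = v/f = 0.76·c / 416 MHz = 0.548 m
βl = 2π·l/λ = 2π × 0.215 = 77.5°
tan(βl) = 4.51
For an open-circuited stub, Z_in = −jZ_0·cot(βl) = −jZ_0/tan(βl)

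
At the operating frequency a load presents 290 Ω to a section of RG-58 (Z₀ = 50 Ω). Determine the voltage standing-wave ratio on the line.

VSWR ≈ 5.8

Γ = (290 − 50)/(290 + 50) = 0.706
VSWR = (1 + 0.706)/(1 − 0.706)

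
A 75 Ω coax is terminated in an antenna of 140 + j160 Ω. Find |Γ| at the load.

Γ = (Z_L − Z_0)/(Z_L + Z_0) = (65 + j160)/(215 + j160)
|Γ| = 173/268

|Γ| ≈ 0.644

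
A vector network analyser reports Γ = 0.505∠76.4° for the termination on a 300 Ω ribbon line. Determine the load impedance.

Z_L ≈ 220 + j289 Ω

Z_L = Z_0·(1 + Γ)/(1 − Γ) = 300·(1.12 + j0.491)/(0.881 − j0.491)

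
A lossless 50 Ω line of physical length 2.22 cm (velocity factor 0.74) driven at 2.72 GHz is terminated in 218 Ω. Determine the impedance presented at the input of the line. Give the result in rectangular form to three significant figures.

Z_in ≈ 11.7 + j6.58 Ω

λ = v/f = 0.74·c / 2.72 GHz = 0.0816 m
βl = 2π·l/λ = 2π × 0.272 = 97.9°
tan(βl) = tan(97.9°) = -7.19
Z_in = Z_0·(Z_L + jZ_0·tanβl)/(Z_0 + jZ_L·tanβl)
     = 50·(218 − j359)/(50 − j1570)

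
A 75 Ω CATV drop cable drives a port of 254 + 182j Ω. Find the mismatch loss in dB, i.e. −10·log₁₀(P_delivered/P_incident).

Γ = (179 + j182)/(329 + j182), |Γ| = 0.679
|Γ|² = 0.461, so P_del/P_inc = 1 − |Γ|² = 0.539
ML = −10·log₁₀(1 − |Γ|²)

mismatch loss ≈ 2.68 dB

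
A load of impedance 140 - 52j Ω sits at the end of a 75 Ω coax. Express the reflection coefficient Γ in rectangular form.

Γ = (Z_L − Z_0)/(Z_L + Z_0) = (65 − j52)/(215 − j52)

Γ ≈ 0.341 − j0.159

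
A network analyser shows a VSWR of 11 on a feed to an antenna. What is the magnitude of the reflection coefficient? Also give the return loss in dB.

|Γ| ≈ 0.833; return loss ≈ 1.58 dB

|Γ| = (S − 1)/(S + 1) = (11 − 1)/(11 + 1) = 10/12
RL = −20·log₁₀|Γ| = −20·log₁₀(0.833)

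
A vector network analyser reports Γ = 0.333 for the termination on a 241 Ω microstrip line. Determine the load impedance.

Z_L ≈ 482 Ω

Z_L = Z_0·(1 + Γ)/(1 − Γ) = 241·(1.33)/(0.667)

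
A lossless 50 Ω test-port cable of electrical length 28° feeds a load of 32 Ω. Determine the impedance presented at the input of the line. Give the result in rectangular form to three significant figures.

Z_in ≈ 36.8 + j14.1 Ω

tan(βl) = tan(28°) = 0.532
Z_in = Z_0·(Z_L + jZ_0·tanβl)/(Z_0 + jZ_L·tanβl)
     = 50·(32 + j26.6)/(50 + j17)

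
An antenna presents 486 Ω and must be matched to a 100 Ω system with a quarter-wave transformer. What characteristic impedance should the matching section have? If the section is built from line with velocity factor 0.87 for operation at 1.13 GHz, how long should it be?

Z_qwt ≈ 220 Ω; length ≈ 5.77 cm

Z_qwt = √(Z_0·R_L) = √(100 × 486) = √48600
λ = 0.87·c/f = 0.231 m, so l = λ/4 = 0.0577 m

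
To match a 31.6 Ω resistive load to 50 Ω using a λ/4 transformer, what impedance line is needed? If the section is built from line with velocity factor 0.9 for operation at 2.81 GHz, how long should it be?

Z_qwt = √(Z_0·R_L) = √(50 × 31.6) = √1580
λ = 0.9·c/f = 0.0961 m, so l = λ/4 = 0.024 m

Z_qwt ≈ 39.7 Ω; length ≈ 2.4 cm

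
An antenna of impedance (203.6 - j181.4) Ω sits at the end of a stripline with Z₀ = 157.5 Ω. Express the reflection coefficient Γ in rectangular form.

Γ ≈ 0.303 − j0.35

Γ = (Z_L − Z_0)/(Z_L + Z_0) = (46.1 − j181.4)/(361.1 − j181.4)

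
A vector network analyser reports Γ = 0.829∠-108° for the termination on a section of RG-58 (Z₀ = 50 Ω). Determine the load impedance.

Z_L = Z_0·(1 + Γ)/(1 − Γ) = 50·(0.744 − j0.788)/(1.26 + j0.788)

Z_L ≈ 7.11 − j35.8 Ω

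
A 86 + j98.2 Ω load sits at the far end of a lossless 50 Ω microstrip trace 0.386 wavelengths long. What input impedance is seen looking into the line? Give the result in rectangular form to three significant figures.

βl = 2π × 0.386 = 139°
tan(βl) = tan(139°) = -0.871
Z_in = Z_0·(Z_L + jZ_0·tanβl)/(Z_0 + jZ_L·tanβl)
     = 50·(86 + j54.7)/(135 − j74.9)

Z_in ≈ 15.8 + j28.9 Ω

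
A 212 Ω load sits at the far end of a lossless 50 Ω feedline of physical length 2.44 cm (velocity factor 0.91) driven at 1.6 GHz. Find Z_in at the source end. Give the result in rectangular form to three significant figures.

Z_in ≈ 18.6 − j36.3 Ω

λ = v/f = 0.91·c / 1.6 GHz = 0.171 m
βl = 2π·l/λ = 2π × 0.143 = 51.5°
tan(βl) = tan(51.5°) = 1.26
Z_in = Z_0·(Z_L + jZ_0·tanβl)/(Z_0 + jZ_L·tanβl)
     = 50·(212 + j62.8)/(50 + j266)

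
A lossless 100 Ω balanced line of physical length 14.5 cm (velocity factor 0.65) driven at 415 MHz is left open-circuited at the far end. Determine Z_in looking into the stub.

Z_in ≈ +j38.6 Ω

λ = v/f = 0.65·c / 415 MHz = 0.47 m
βl = 2π·l/λ = 2π × 0.309 = 111°
tan(βl) = -2.59
For an open-circuited stub, Z_in = −jZ_0·cot(βl) = −jZ_0/tan(βl)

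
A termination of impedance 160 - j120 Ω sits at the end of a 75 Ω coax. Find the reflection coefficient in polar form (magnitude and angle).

Γ ≈ 0.557 ∠ -27.6°

Γ = (Z_L − Z_0)/(Z_L + Z_0) = (85 − j120)/(235 − j120)
|Γ| = 147/264 = 0.557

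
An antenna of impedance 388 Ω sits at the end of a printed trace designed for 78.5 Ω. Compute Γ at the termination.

Γ = (Z_L − Z_0)/(Z_L + Z_0) = (388 − 78.5)/(388 + 78.5) = 309.5/466.5

Γ = 0.663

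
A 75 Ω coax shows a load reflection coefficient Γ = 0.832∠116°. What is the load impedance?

Z_L ≈ 9.53 + j46.3 Ω

Z_L = Z_0·(1 + Γ)/(1 − Γ) = 75·(0.635 + j0.748)/(1.36 − j0.748)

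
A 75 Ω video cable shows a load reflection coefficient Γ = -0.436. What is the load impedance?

Z_L = Z_0·(1 + Γ)/(1 − Γ) = 75·(0.564)/(1.44)

Z_L ≈ 29.5 Ω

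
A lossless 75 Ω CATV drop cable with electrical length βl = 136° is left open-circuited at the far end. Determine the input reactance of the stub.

X_in ≈ 77.7 Ω (inductive)

tan(βl) = -0.966
For an open-circuited stub, Z_in = −jZ_0·cot(βl) = −jZ_0/tan(βl)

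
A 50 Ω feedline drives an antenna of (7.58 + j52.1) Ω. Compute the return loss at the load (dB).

Γ = (-42.42 + j52.1)/(57.58 + j52.1), |Γ| = 0.865
RL = −20·log₁₀|Γ| = −20·log₁₀(0.865)

RL ≈ 1.26 dB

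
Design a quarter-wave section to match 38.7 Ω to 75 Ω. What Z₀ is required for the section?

Z_qwt = √(Z_0·R_L) = √(75 × 38.7) = √2902

Z_qwt ≈ 53.9 Ω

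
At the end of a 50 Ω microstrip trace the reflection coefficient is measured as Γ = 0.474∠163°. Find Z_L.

Z_L ≈ 18.2 + j6.5 Ω

Z_L = Z_0·(1 + Γ)/(1 − Γ) = 50·(0.547 + j0.139)/(1.45 − j0.139)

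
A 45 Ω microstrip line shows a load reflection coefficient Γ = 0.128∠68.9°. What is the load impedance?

Z_L ≈ 47.9 + j11.6 Ω

Z_L = Z_0·(1 + Γ)/(1 − Γ) = 45·(1.05 + j0.119)/(0.954 − j0.119)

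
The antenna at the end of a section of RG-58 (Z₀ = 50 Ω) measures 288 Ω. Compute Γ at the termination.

Γ = (Z_L − Z_0)/(Z_L + Z_0) = (288 − 50)/(288 + 50) = 238/338

Γ = 0.704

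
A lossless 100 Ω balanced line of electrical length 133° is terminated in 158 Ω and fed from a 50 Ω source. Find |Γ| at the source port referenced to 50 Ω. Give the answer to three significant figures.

|Γ| ≈ 0.39

tan(βl) = -1.07
Z_in = Z_0·(Z_L + jZ_0·tanβl)/(Z_0 + jZ_L·tanβl) = 87.8 + j41.5 Ω
Γ_s = (Z_in − Z_s)/(Z_in + Z_s) = (37.8 + j41.5)/(138 + j41.5), |Γ_s| = 0.39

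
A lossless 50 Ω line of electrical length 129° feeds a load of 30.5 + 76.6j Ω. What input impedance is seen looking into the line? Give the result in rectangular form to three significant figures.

tan(βl) = tan(129°) = -1.23
Z_in = Z_0·(Z_L + jZ_0·tanβl)/(Z_0 + jZ_L·tanβl)
     = 50·(30.5 + j14.9)/(145 − j37.7)

Z_in ≈ 8.62 + j7.38 Ω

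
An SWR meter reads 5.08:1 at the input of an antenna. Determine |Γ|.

|Γ| = (S − 1)/(S + 1) = (5.08 − 1)/(5.08 + 1) = 4.08/6.08

|Γ| ≈ 0.671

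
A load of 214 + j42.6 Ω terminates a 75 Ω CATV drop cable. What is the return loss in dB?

Γ = (139 + j42.6)/(289 + j42.6), |Γ| = 0.498
RL = −20·log₁₀|Γ| = −20·log₁₀(0.498)

RL ≈ 6.06 dB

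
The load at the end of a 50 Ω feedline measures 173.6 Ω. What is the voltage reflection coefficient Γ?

Γ = (Z_L − Z_0)/(Z_L + Z_0) = (173.6 − 50)/(173.6 + 50) = 123.6/223.6

Γ = 0.553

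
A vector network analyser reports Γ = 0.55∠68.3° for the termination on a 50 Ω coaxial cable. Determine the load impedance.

Z_L ≈ 38.9 + j57 Ω

Z_L = Z_0·(1 + Γ)/(1 − Γ) = 50·(1.2 + j0.511)/(0.797 − j0.511)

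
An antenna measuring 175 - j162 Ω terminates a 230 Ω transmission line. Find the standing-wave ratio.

Γ = (Z_L − Z_0)/(Z_L + Z_0) = (-55 − j162)/(405 − j162)
|Γ| = 171/436 = 0.392
VSWR = (1 + |Γ|)/(1 − |Γ|) = 1.39/0.608

VSWR ≈ 2.29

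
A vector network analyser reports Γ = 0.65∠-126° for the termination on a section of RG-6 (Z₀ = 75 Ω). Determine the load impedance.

Z_L ≈ 19.8 − j36.1 Ω

Z_L = Z_0·(1 + Γ)/(1 − Γ) = 75·(0.618 − j0.526)/(1.38 + j0.526)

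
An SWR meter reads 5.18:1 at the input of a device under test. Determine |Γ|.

|Γ| ≈ 0.676

|Γ| = (S − 1)/(S + 1) = (5.18 − 1)/(5.18 + 1) = 4.18/6.18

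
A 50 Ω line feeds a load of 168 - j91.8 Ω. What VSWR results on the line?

Γ = (Z_L − Z_0)/(Z_L + Z_0) = (118 − j91.8)/(218 − j91.8)
|Γ| = 150/237 = 0.632
VSWR = (1 + |Γ|)/(1 − |Γ|) = 1.63/0.368

VSWR ≈ 4.44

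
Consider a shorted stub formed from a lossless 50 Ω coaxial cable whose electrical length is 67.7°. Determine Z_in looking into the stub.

Z_in ≈ +j122 Ω

tan(βl) = 2.44
For a shorted stub, Z_in = jZ_0·tan(βl)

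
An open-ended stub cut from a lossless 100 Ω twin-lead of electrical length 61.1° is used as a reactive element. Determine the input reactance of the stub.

tan(βl) = 1.81
For an open-ended stub, Z_in = −jZ_0·cot(βl) = −jZ_0/tan(βl)

X_in ≈ -55.2 Ω (capacitive)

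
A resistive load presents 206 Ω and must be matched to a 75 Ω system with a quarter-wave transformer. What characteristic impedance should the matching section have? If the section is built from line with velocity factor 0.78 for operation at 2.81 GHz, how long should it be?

Z_qwt = √(Z_0·R_L) = √(75 × 206) = √15450
λ = 0.78·c/f = 0.0833 m, so l = λ/4 = 0.0208 m

Z_qwt ≈ 124 Ω; length ≈ 2.08 cm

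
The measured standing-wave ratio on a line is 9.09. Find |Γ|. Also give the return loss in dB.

|Γ| = (S − 1)/(S + 1) = (9.09 − 1)/(9.09 + 1) = 8.09/10.1
RL = −20·log₁₀|Γ| = −20·log₁₀(0.802)

|Γ| ≈ 0.802; return loss ≈ 1.92 dB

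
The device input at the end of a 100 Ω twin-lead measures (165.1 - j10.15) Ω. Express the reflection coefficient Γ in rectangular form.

Γ ≈ 0.247 − j0.0288

Γ = (Z_L − Z_0)/(Z_L + Z_0) = (65.1 − j10.15)/(265.1 − j10.15)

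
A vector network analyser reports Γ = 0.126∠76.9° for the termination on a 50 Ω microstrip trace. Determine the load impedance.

Z_L = Z_0·(1 + Γ)/(1 − Γ) = 50·(1.03 + j0.123)/(0.971 − j0.123)

Z_L ≈ 51.3 + j12.8 Ω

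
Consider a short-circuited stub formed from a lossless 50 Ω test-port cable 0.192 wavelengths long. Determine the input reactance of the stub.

X_in ≈ 131 Ω (inductive)

βl = 2π × 0.192 = 69.1°
tan(βl) = 2.62
For a short-circuited stub, Z_in = jZ_0·tan(βl)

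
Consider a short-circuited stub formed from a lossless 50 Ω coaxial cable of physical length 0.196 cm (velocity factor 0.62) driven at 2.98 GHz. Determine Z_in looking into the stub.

Z_in ≈ +j10 Ω

λ = v/f = 0.62·c / 2.98 GHz = 0.0624 m
βl = 2π·l/λ = 2π × 0.0314 = 11.3°
tan(βl) = 0.2
For a short-circuited stub, Z_in = jZ_0·tan(βl)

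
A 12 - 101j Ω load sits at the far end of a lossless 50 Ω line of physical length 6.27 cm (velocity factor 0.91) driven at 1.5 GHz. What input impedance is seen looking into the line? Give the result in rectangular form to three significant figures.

Z_in ≈ 9.36 + j86.2 Ω

λ = v/f = 0.91·c / 1.5 GHz = 0.182 m
βl = 2π·l/λ = 2π × 0.345 = 124°
tan(βl) = tan(124°) = -1.48
Z_in = Z_0·(Z_L + jZ_0·tanβl)/(Z_0 + jZ_L·tanβl)
     = 50·(12 − j175)/(-99.6 − j17.8)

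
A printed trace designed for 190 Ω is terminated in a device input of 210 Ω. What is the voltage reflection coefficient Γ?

Γ = 0.05

Γ = (Z_L − Z_0)/(Z_L + Z_0) = (210 − 190)/(210 + 190) = 20/400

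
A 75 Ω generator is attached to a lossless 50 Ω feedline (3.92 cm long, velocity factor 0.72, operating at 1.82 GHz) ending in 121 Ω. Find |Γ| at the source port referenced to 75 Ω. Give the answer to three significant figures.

|Γ| ≈ 0.524

λ = v/f = 0.72·c / 1.82 GHz = 0.119 m
βl = 2π·l/λ = 2π × 0.33 = 119°
tan(βl) = -1.81
Z_in = Z_0·(Z_L + jZ_0·tanβl)/(Z_0 + jZ_L·tanβl) = 25.6 + j21.8 Ω
Γ_s = (Z_in − Z_s)/(Z_in + Z_s) = (-49.4 + j21.8)/(101 + j21.8), |Γ_s| = 0.524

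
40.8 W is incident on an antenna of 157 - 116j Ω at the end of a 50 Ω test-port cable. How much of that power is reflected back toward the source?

|Γ| = |(107 − j116)/(207 − j116)| = 0.665
|Γ|² = 0.442
P_refl = |Γ|²·P_inc = 18 W, P_del = (1 − |Γ|²)·P_inc = 22.8 W

P_reflected ≈ 18 W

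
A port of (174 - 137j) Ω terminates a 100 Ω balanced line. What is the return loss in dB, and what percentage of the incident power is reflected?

Γ = (74 − j137)/(274 − j137), |Γ| = 0.508
RL = −20·log₁₀(0.508) = 5.88 dB
P_refl/P_inc = |Γ|² = 0.258

RL ≈ 5.88 dB; 25.8% of incident power reflected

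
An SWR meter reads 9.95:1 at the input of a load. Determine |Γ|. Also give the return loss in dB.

|Γ| ≈ 0.817; return loss ≈ 1.75 dB

|Γ| = (S − 1)/(S + 1) = (9.95 − 1)/(9.95 + 1) = 8.95/10.9
RL = −20·log₁₀|Γ| = −20·log₁₀(0.817)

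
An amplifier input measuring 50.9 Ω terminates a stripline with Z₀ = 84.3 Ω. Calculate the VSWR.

VSWR ≈ 1.66

For a purely resistive load, VSWR = R_L/Z_0 or Z_0/R_L (whichever > 1) = 84.3/50.9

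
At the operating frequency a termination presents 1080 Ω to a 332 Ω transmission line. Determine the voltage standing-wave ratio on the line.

For a purely resistive load, VSWR = R_L/Z_0 or Z_0/R_L (whichever > 1) = 1080/332

VSWR ≈ 3.25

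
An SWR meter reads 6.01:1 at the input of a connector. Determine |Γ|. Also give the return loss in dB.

|Γ| ≈ 0.715; return loss ≈ 2.92 dB

|Γ| = (S − 1)/(S + 1) = (6.01 − 1)/(6.01 + 1) = 5.01/7.01
RL = −20·log₁₀|Γ| = −20·log₁₀(0.715)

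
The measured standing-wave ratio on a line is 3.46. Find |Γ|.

|Γ| ≈ 0.552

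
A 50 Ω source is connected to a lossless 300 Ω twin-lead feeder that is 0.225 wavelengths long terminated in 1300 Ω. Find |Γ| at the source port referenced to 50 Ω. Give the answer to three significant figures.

|Γ| ≈ 0.384

βl = 2π × 0.225 = 81°
tan(βl) = 6.31
Z_in = Z_0·(Z_L + jZ_0·tanβl)/(Z_0 + jZ_L·tanβl) = 70.9 − j44.9 Ω
Γ_s = (Z_in − Z_s)/(Z_in + Z_s) = (20.9 − j44.9)/(121 − j44.9), |Γ_s| = 0.384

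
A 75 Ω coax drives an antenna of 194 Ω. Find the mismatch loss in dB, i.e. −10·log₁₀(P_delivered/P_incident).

mismatch loss ≈ 0.946 dB

Γ = (194 − 75)/(194 + 75) = 0.442
|Γ|² = 0.196, so P_del/P_inc = 1 − |Γ|² = 0.804
ML = −10·log₁₀(1 − |Γ|²)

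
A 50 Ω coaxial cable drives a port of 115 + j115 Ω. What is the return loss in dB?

RL ≈ 3.65 dB

Γ = (65 + j115)/(165 + j115), |Γ| = 0.657
RL = −20·log₁₀|Γ| = −20·log₁₀(0.657)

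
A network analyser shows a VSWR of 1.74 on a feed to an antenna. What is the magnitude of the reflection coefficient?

|Γ| ≈ 0.27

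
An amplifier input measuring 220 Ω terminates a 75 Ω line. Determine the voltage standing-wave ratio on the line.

Γ = (220 − 75)/(220 + 75) = 0.492
VSWR = (1 + 0.492)/(1 − 0.492)

VSWR ≈ 2.93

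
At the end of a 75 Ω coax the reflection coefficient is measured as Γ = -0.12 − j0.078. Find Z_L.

Z_L = Z_0·(1 + Γ)/(1 − Γ) = 75·(0.88 − j0.078)/(1.12 + j0.078)

Z_L ≈ 58.3 − j9.28 Ω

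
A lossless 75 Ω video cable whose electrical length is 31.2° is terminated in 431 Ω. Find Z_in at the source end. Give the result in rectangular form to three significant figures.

Z_in ≈ 44.9 − j111 Ω

tan(βl) = tan(31.2°) = 0.606
Z_in = Z_0·(Z_L + jZ_0·tanβl)/(Z_0 + jZ_L·tanβl)
     = 75·(431 + j45.4)/(75 + j261)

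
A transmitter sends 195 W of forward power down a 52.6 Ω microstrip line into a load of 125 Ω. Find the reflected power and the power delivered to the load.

P_reflected ≈ 32.4 W; P_delivered ≈ 163 W

Γ = (125 − 52.6)/(125 + 52.6) = 0.408
|Γ|² = 0.166
P_refl = |Γ|²·P_inc = 32.4 W, P_del = (1 − |Γ|²)·P_inc = 163 W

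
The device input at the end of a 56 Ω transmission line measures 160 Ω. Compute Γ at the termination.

Γ = 0.481

Γ = (Z_L − Z_0)/(Z_L + Z_0) = (160 − 56)/(160 + 56) = 104/216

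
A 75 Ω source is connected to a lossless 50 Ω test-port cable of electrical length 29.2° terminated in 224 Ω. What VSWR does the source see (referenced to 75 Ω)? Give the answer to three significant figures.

VSWR ≈ 3.91

tan(βl) = 0.559
Z_in = Z_0·(Z_L + jZ_0·tanβl)/(Z_0 + jZ_L·tanβl) = 40.4 − j73.3 Ω
Γ_s = (Z_in − Z_s)/(Z_in + Z_s) = (-34.6 − j73.3)/(115 − j73.3), |Γ_s| = 0.593
VSWR = (1 + |Γ_s|)/(1 − |Γ_s|)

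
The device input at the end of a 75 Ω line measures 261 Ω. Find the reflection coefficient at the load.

Γ = (Z_L − Z_0)/(Z_L + Z_0) = (261 − 75)/(261 + 75) = 186/336

Γ = 0.554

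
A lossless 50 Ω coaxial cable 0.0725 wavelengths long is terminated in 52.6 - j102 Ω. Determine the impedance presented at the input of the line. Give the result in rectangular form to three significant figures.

βl = 2π × 0.0725 = 26.1°
tan(βl) = tan(26.1°) = 0.49
Z_in = Z_0·(Z_L + jZ_0·tanβl)/(Z_0 + jZ_L·tanβl)
     = 50·(52.6 − j77.5)/(100 + j25.8)

Z_in ≈ 15.3 − j42.7 Ω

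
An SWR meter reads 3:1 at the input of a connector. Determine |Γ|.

|Γ| = (S − 1)/(S + 1) = (3 − 1)/(3 + 1) = 2/4

|Γ| ≈ 0.5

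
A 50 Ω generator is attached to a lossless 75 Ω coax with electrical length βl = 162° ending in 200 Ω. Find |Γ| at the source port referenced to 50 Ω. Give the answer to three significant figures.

tan(βl) = -0.325
Z_in = Z_0·(Z_L + jZ_0·tanβl)/(Z_0 + jZ_L·tanβl) = 126 + j85.1 Ω
Γ_s = (Z_in − Z_s)/(Z_in + Z_s) = (76.3 + j85.1)/(176 + j85.1), |Γ_s| = 0.584

|Γ| ≈ 0.584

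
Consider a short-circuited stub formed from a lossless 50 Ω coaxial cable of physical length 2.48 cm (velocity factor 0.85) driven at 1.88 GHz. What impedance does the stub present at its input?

λ = v/f = 0.85·c / 1.88 GHz = 0.136 m
βl = 2π·l/λ = 2π × 0.183 = 65.8°
tan(βl) = 2.23
For a short-circuited stub, Z_in = jZ_0·tan(βl)

Z_in ≈ +j111 Ω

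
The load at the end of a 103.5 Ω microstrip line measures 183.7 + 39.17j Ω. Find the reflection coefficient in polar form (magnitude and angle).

Γ = (Z_L − Z_0)/(Z_L + Z_0) = (80.2 + j39.17)/(287.2 + j39.17)
|Γ| = 89.3/290 = 0.308

Γ ≈ 0.308 ∠ 18.3°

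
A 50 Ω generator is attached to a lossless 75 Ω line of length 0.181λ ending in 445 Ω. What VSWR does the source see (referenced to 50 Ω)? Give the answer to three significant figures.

VSWR ≈ 4.85

βl = 2π × 0.181 = 65.2°
tan(βl) = 2.16
Z_in = Z_0·(Z_L + jZ_0·tanβl)/(Z_0 + jZ_L·tanβl) = 15.3 − j33.5 Ω
Γ_s = (Z_in − Z_s)/(Z_in + Z_s) = (-34.7 − j33.5)/(65.3 − j33.5), |Γ_s| = 0.658
VSWR = (1 + |Γ_s|)/(1 − |Γ_s|)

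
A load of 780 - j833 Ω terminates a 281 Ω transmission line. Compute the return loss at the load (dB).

Γ = (499 − j833)/(1061 − j833), |Γ| = 0.72
RL = −20·log₁₀|Γ| = −20·log₁₀(0.72)

RL ≈ 2.86 dB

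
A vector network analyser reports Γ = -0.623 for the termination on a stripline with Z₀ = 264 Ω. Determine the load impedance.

Z_L = Z_0·(1 + Γ)/(1 − Γ) = 264·(0.377)/(1.62)

Z_L ≈ 61.3 Ω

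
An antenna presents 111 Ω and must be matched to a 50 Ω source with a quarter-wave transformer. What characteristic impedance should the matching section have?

Z_qwt = √(Z_0·R_L) = √(50 × 111) = √5550

Z_qwt ≈ 74.5 Ω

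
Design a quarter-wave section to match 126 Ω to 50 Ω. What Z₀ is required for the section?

Z_qwt ≈ 79.4 Ω

Z_qwt = √(Z_0·R_L) = √(50 × 126) = √6300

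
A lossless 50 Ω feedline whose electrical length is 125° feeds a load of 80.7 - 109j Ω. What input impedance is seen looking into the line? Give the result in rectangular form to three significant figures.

tan(βl) = tan(125°) = -1.43
Z_in = Z_0·(Z_L + jZ_0·tanβl)/(Z_0 + jZ_L·tanβl)
     = 50·(80.7 − j180)/(-106 − j115)

Z_in ≈ 25.1 + j58 Ω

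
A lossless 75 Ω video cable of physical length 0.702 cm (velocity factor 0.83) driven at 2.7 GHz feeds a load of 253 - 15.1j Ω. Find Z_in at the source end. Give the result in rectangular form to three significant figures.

Z_in ≈ 75 − j97.3 Ω

λ = v/f = 0.83·c / 2.7 GHz = 0.0922 m
βl = 2π·l/λ = 2π × 0.0761 = 27.4°
tan(βl) = tan(27.4°) = 0.518
Z_in = Z_0·(Z_L + jZ_0·tanβl)/(Z_0 + jZ_L·tanβl)
     = 75·(253 + j23.8)/(82.8 + j131)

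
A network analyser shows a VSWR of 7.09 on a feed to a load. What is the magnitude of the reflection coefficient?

|Γ| ≈ 0.753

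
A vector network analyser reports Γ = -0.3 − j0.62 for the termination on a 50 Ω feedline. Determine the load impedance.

Z_L = Z_0·(1 + Γ)/(1 − Γ) = 50·(0.7 − j0.62)/(1.3 + j0.62)

Z_L ≈ 12.7 − j29.9 Ω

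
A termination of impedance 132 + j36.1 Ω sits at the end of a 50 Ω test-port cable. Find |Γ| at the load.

|Γ| ≈ 0.483

Γ = (Z_L − Z_0)/(Z_L + Z_0) = (82 + j36.1)/(182 + j36.1)
|Γ| = 89.6/186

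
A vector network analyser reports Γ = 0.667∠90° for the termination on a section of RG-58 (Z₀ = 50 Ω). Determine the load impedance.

Z_L = Z_0·(1 + Γ)/(1 − Γ) = 50·(1 + j0.667)/(1 − j0.667)

Z_L ≈ 19.2 + j46.2 Ω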